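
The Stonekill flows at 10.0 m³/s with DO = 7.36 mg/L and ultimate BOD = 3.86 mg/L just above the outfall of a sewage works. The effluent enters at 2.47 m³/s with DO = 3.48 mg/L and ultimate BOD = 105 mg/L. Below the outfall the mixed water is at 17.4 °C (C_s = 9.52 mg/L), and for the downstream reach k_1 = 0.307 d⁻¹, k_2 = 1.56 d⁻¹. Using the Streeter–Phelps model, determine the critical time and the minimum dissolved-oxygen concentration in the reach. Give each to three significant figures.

t_c ≈ 0.744 d; minimum DO ≈ 5.78 mg/L

Mixed DO = (10.0×7.36 + 2.47×3.48)/(10.0+2.47) = 82.20/12.47 = 6.591 mg/L.
Mixed L₀ = (10.0×3.86 + 2.47×105)/(12.47) = 298.0/12.47 = 23.89 mg/L.
Initial deficit D₀ = C_s − DO₀ = 9.52 − 6.591 = 2.929 mg/L.
t_c = (1/1.253) ln[(1.56/0.307)(1 − 2.929×1.253/(0.307×23.89))] = 0.7981 × ln(2.539) = 0.7438 d.
D_c = (0.307/1.56) × 23.89 × e^(−0.307×0.7438) = 0.1968 × 23.89 × 0.7959 = 3.742 mg/L.
Minimum DO = 9.52 − 3.742 = 5.778 mg/L.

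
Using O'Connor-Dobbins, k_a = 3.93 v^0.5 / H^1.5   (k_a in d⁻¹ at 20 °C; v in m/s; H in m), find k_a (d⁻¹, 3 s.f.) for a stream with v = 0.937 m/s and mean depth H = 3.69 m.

k_a = 3.93 × 0.937^0.5 / 3.69^1.5 = 3.93 × 0.9680 / 7.088 = 0.5367 d⁻¹.

k_a ≈ 0.537 d⁻¹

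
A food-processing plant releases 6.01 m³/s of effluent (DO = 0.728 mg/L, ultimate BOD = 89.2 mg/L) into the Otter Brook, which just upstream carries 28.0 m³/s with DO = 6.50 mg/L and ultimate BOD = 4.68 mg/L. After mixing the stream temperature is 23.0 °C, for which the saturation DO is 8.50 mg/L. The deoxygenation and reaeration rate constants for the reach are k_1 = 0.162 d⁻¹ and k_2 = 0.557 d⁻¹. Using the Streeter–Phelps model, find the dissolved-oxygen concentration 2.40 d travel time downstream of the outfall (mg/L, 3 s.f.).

DO ≈ 4.37 mg/L

Mixed DO = (28.0×6.50 + 6.01×0.728)/(28.0+6.01) = 186.4/34.01 = 5.480 mg/L.
Mixed L₀ = (28.0×4.68 + 6.01×89.2)/(34.01) = 667.1/34.01 = 19.62 mg/L.
Initial deficit D₀ = C_s − DO₀ = 8.50 − 5.480 = 3.020 mg/L.
D(2.40) = [0.162×19.62/(0.557−0.162)](e^(−0.162×2.40) − e^(−0.557×2.40)) + 3.020 e^(−0.557×2.40)
= 8.045 × (0.6779 − 0.2627) + 3.020 × 0.2627 = 4.133 mg/L.
DO = 8.50 − 4.133 = 4.367 mg/L.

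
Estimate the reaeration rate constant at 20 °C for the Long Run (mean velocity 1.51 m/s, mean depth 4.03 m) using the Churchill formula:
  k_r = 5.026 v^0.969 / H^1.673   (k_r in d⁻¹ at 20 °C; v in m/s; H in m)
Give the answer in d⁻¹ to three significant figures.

k_r ≈ 0.728 d⁻¹

k_r = 5.026 × 1.51^0.969 / 4.03^1.673 = 5.026 × 1.491 / 10.30 = 0.7277 d⁻¹.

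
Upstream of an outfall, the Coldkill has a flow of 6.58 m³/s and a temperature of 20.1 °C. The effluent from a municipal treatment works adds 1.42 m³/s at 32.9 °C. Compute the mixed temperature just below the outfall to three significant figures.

Flow-weighted mixing: C = (Q_r C_r + Q_w C_w)/(Q_r + Q_w)
= (6.58×20.1 + 1.42×32.9)/(6.58 + 1.42) = 179.0/8.000 = 22.37 °C.

22.4 °C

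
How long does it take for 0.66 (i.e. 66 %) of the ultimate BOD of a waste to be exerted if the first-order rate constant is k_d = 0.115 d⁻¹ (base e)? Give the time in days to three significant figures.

t ≈ 9.38 d

y/L₀ = 1 − e^(−k_d t) = 0.66 ⇒ e^(−k_d t) = 0.340
t = −ln(0.340) / 0.115 = 1.079 / 0.115 = 9.381 d.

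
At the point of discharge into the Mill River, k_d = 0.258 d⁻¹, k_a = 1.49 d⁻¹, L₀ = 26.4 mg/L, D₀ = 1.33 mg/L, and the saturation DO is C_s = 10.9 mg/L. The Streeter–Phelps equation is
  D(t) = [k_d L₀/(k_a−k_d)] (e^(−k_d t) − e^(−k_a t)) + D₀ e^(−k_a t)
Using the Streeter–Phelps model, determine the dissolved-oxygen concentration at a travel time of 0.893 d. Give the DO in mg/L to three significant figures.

DO ≈ 7.62 mg/L

k_d L₀/(k_a−k_d) = 0.258×26.4/(1.49−0.258) = 6.811/1.232 = 5.529 mg/L.
e^(−k_d t) = e^(−0.258×0.8930) = 0.7942; e^(−k_a t) = e^(−1.49×0.8930) = 0.2643.
D = 5.529 × (0.7942 − 0.2643) + 1.33 × 0.2643 = 2.930 + 0.3516 = 3.281 mg/L.
DO = C_s − D = 10.9 − 3.281 = 7.619 mg/L.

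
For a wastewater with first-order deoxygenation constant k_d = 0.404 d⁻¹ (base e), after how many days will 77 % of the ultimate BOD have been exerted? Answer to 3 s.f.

t ≈ 3.64 d

y/L₀ = 1 − e^(−k_d t) = 0.77 ⇒ e^(−k_d t) = 0.230
t = −ln(0.230) / 0.404 = 1.470 / 0.404 = 3.638 d.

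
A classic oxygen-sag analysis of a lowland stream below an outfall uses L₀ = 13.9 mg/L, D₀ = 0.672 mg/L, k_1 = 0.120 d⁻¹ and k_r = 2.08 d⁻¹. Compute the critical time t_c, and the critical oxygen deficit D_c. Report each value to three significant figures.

t_c ≈ 0.660 d; D_c ≈ 0.741 mg/L

At the critical point dD/dt = 0, so k_1 L₀ e^(−k_1 t) = k_r D. Substituting D(t) from the Streeter–Phelps equation and solving for t gives
t_c = ln[(k_r/k_1)(1 − D₀(k_r−k_1)/(k_1 L₀))] / (k_r−k_1).
Here k_r−k_1 = 1.960 d⁻¹ and 1 − D₀(k_r−k_1)/(k_1 L₀) = 1 − 0.672×1.960/(0.120×13.9) = 0.2104, so
t_c = ln(17.33 × 0.2104) / 1.960 = 1.294 / 1.960 = 0.6600 d.
L(t_c) = L₀ e^(−k_1 t_c) = 13.9 × 0.9238 = 12.84 mg/L, and at the critical point k_r D_c = k_1 L, so D_c = (0.120/2.08) × 12.84 = 0.7409 mg/L.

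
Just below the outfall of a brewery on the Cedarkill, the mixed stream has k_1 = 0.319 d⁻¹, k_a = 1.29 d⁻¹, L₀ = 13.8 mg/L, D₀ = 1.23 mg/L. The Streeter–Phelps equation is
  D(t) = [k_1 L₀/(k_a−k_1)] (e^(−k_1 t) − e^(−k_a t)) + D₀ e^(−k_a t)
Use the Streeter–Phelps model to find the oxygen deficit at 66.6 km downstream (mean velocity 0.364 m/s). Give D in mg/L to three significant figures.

Travel time t = x/v = 66.6 km / (0.364 m/s) = 66600 m / 0.364 m/s = 183000 s = 2.118 d.
k_1 L₀/(k_a−k_1) = 0.319×13.8/(1.29−0.319) = 4.402/0.9710 = 4.534 mg/L.
e^(−k_1 t) = e^(−0.319×2.118) = 0.5089; e^(−k_a t) = e^(−1.29×2.118) = 0.06510.
D = 4.534 × (0.5089 − 0.06510) + 1.23 × 0.06510 = 2.012 + 0.08008 = 2.092 mg/L.

D ≈ 2.09 mg/L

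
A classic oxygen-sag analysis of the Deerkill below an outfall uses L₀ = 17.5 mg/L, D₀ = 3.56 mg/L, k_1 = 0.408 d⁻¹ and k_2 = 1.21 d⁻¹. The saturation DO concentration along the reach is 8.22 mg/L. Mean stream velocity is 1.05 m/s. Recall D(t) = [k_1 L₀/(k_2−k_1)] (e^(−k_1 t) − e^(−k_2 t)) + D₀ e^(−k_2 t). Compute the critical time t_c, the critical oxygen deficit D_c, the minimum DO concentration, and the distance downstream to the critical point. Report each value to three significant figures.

t_c ≈ 0.719 d; D_c ≈ 4.40 mg/L; min DO ≈ 3.82 mg/L; x_c ≈ 65.2 km

At the critical point dD/dt = 0, so k_1 L₀ e^(−k_1 t) = k_2 D. Substituting D(t) from the Streeter–Phelps equation and solving for t gives
t_c = ln[(k_2/k_1)(1 − D₀(k_2−k_1)/(k_1 L₀))] / (k_2−k_1).
Here k_2−k_1 = 0.8020 d⁻¹ and 1 − D₀(k_2−k_1)/(k_1 L₀) = 1 − 3.56×0.8020/(0.408×17.5) = 0.6001, so
t_c = ln(2.966 × 0.6001) / 0.8020 = 0.5765 / 0.8020 = 0.7188 d.
L(t_c) = L₀ e^(−k_1 t_c) = 17.5 × 0.7458 = 13.05 mg/L, and at the critical point k_2 D_c = k_1 L, so D_c = (0.408/1.21) × 13.05 = 4.401 mg/L.
Minimum DO = C_s − D_c = 8.22 − 4.401 = 3.819 mg/L.
x_c = v t_c = 1.05 m/s × 0.7188 d × 86400 s/d = 65210 m ≈ 65.2 km.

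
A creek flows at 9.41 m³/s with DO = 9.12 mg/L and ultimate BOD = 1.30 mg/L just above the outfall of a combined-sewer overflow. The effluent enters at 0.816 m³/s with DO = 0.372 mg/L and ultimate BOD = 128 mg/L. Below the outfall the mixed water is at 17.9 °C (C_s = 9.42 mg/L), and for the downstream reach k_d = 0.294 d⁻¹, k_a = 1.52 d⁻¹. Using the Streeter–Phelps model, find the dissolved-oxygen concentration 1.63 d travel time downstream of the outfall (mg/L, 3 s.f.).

DO ≈ 7.87 mg/L

Mixed DO = (9.41×9.12 + 0.816×0.372)/(9.41+0.816) = 86.12/10.23 = 8.422 mg/L.
Mixed L₀ = (9.41×1.30 + 0.816×128)/(10.23) = 116.7/10.23 = 11.41 mg/L.
Initial deficit D₀ = C_s − DO₀ = 9.42 − 8.422 = 0.9981 mg/L.
D(1.63) = [0.294×11.41/(1.52−0.294)](e^(−0.294×1.63) − e^(−1.52×1.63)) + 0.9981 e^(−1.52×1.63)
= 2.736 × (0.6193 − 0.08394) + 0.9981 × 0.08394 = 1.549 mg/L.
DO = 9.42 − 1.549 = 7.871 mg/L.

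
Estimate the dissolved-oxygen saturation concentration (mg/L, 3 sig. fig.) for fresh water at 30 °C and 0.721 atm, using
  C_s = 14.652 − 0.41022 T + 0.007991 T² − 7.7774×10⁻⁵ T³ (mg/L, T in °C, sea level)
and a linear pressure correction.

At sea level: C_s = 14.652 − 0.41022×30 + 0.007991×30² − 7.7774×10⁻⁵×30³ = 7.437 mg/L.
Pressure correction: C_s' = 7.437 × 0.721 = 5.362 mg/L.

C_s ≈ 5.36 mg/L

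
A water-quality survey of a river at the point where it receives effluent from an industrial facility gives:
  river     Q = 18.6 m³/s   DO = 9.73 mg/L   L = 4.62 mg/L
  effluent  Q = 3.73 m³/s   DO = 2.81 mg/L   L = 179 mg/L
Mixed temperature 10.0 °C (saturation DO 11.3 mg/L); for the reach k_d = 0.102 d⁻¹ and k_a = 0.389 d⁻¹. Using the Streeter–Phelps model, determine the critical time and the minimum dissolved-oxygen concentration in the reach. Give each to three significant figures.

t_c ≈ 3.77 d; minimum DO ≈ 5.27 mg/L

Mixed DO = (18.6×9.73 + 3.73×2.81)/(18.6+3.73) = 191.5/22.33 = 8.574 mg/L.
Mixed L₀ = (18.6×4.62 + 3.73×179)/(22.33) = 753.6/22.33 = 33.75 mg/L.
Initial deficit D₀ = C_s − DO₀ = 11.3 − 8.574 = 2.726 mg/L.
t_c = (1/0.2870) ln[(0.389/0.102)(1 − 2.726×0.2870/(0.102×33.75))] = 3.484 × ln(2.947) = 3.766 d.
D_c = (0.102/0.389) × 33.75 × e^(−0.102×3.766) = 0.2622 × 33.75 × 0.6811 = 6.027 mg/L.
Minimum DO = 11.3 − 6.027 = 5.273 mg/L.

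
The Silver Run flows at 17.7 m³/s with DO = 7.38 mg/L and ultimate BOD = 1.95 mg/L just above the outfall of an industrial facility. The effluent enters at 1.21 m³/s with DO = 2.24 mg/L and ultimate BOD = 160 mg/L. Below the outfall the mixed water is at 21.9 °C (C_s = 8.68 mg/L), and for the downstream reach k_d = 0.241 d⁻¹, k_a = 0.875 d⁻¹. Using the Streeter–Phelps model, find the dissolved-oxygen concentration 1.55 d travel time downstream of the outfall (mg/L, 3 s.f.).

DO ≈ 6.29 mg/L

Mixed DO = (17.7×7.38 + 1.21×2.24)/(17.7+1.21) = 133.3/18.91 = 7.051 mg/L.
Mixed L₀ = (17.7×1.95 + 1.21×160)/(18.91) = 228.1/18.91 = 12.06 mg/L.
Initial deficit D₀ = C_s − DO₀ = 8.68 − 7.051 = 1.629 mg/L.
D(1.55) = [0.241×12.06/(0.875−0.241)](e^(−0.241×1.55) − e^(−0.875×1.55)) + 1.629 e^(−0.875×1.55)
= 4.586 × (0.6883 − 0.2576) + 1.629 × 0.2576 = 2.394 mg/L.
DO = 8.68 − 2.394 = 6.286 mg/L.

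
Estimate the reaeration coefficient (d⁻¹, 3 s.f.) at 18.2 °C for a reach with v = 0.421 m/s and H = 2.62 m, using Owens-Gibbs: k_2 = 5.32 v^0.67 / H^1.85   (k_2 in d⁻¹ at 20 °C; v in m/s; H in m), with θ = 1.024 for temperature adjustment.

k_2(20) = 5.32 × 0.421^0.67 / 2.62^1.85 = 5.32 × 0.5601 / 5.941 = 0.5016 d⁻¹.
k_2(18.2) = 0.5016 × 1.024^(18.2−20) = 0.5016 × 0.9582 = 0.4806 d⁻¹.

k_2 ≈ 0.481 d⁻¹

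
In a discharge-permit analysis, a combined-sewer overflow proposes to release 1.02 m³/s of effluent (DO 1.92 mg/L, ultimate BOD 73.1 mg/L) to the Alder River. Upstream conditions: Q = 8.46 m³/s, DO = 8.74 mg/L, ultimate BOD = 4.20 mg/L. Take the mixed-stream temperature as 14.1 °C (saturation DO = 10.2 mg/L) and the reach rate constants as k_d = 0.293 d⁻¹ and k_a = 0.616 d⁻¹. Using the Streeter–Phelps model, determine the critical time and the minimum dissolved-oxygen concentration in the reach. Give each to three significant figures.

Mixed DO = (8.46×8.74 + 1.02×1.92)/(8.46+1.02) = 75.90/9.480 = 8.006 mg/L.
Mixed L₀ = (8.46×4.20 + 1.02×73.1)/(9.480) = 110.1/9.480 = 11.61 mg/L.
Initial deficit D₀ = C_s − DO₀ = 10.2 − 8.006 = 2.194 mg/L.
t_c = (1/0.3230) ln[(0.616/0.293)(1 − 2.194×0.3230/(0.293×11.61))] = 3.096 × ln(1.665) = 1.578 d.
D_c = (0.293/0.616) × 11.61 × e^(−0.293×1.578) = 0.4756 × 11.61 × 0.6299 = 3.479 mg/L.
Minimum DO = 10.2 − 3.479 = 6.721 mg/L.

t_c ≈ 1.58 d; minimum DO ≈ 6.72 mg/L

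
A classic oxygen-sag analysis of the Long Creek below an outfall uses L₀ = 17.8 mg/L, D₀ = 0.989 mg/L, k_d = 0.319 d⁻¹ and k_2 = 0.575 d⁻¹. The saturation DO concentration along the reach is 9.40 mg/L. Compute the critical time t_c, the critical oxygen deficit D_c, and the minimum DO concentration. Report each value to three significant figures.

t_c ≈ 2.12 d; D_c ≈ 5.02 mg/L; min DO ≈ 4.38 mg/L

With k_2/k_d = 1.803 and 1 − D₀(k_2−k_d)/(k_d L₀) = 0.9554,
t_c = ln(1.803 × 0.9554) / (0.575 − 0.319) = ln(1.722) / 0.2560 = 0.5436/0.2560 = 2.123 d.
L(t_c) = L₀ e^(−k_d t_c) = 17.8 × 0.5080 = 9.042 mg/L, and at the critical point k_2 D_c = k_d L, so D_c = (0.319/0.575) × 9.042 = 5.016 mg/L.
Minimum DO = C_s − D_c = 9.40 − 5.016 = 4.384 mg/L.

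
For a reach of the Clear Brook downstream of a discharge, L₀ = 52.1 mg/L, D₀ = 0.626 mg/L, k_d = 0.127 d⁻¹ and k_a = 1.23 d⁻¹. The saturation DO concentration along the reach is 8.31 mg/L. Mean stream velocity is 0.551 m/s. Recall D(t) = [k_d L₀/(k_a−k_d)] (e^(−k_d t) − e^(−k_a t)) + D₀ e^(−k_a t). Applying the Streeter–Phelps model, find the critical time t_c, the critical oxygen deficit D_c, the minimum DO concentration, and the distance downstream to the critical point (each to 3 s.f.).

t_c ≈ 1.96 d; D_c ≈ 4.19 mg/L; min DO ≈ 4.12 mg/L; x_c ≈ 93.2 km

With k_a/k_d = 9.685 and 1 − D₀(k_a−k_d)/(k_d L₀) = 0.8956,
t_c = ln(9.685 × 0.8956) / (1.23 − 0.127) = ln(8.674) / 1.103 = 2.160/1.103 = 1.959 d.
L(t_c) = L₀ e^(−k_d t_c) = 52.1 × 0.7798 = 40.63 mg/L, and at the critical point k_a D_c = k_d L, so D_c = (0.127/1.23) × 40.63 = 4.195 mg/L.
Minimum DO = C_s − D_c = 8.31 − 4.195 = 4.115 mg/L.
x_c = v t_c = 0.551 m/s × 1.959 d × 86400 s/d = 93240 m ≈ 93.2 km.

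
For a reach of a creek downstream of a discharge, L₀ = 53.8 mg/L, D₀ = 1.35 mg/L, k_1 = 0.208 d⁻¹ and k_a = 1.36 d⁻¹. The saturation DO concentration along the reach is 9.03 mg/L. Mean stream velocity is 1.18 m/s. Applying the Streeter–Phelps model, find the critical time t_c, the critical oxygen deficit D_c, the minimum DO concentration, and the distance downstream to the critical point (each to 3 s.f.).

t_c ≈ 1.50 d; D_c ≈ 6.02 mg/L; min DO ≈ 3.01 mg/L; x_c ≈ 153 km

t_c = [1/(k_a−k_1)] ln[(k_a/k_1)(1 − D₀(k_a−k_1)/(k_1 L₀))]
= [1/(1.36−0.208)] ln[(1.36/0.208)(1 − 1.35×1.152/(0.208×53.8))]
= (1/1.152) ln[6.538 × 0.8610] = 0.8681 × ln(5.630) = 0.8681 × 1.728 = 1.500 d.
D_c = (k_1/k_a) L₀ e^(−k_1 t_c) = (0.208/1.36) × 53.8 × e^(−0.208×1.500) = 0.1529 × 53.8 × 0.7320 = 6.023 mg/L.
Minimum DO = C_s − D_c = 9.03 − 6.023 = 3.007 mg/L.
x_c = v t_c = 1.18 m/s × 1.500 d × 86400 s/d = 152900 m ≈ 153 km.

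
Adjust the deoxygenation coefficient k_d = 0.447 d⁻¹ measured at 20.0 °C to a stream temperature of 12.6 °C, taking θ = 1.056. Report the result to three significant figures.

k_d(T₂) = k_d(T₁) · θ^(T₂−T₁) = 0.447 × 1.056^(12.6−20.0)
= 0.447 × 1.056^-7.40 = 0.447 × 0.6682 = 0.2987 d⁻¹.

k_d ≈ 0.299 d⁻¹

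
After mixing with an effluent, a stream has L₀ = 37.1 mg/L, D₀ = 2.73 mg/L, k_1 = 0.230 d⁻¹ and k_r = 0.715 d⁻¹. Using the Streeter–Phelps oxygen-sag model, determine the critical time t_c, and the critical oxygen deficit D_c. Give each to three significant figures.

t_c ≈ 1.99 d; D_c ≈ 7.55 mg/L

t_c = [1/(k_r−k_1)] ln[(k_r/k_1)(1 − D₀(k_r−k_1)/(k_1 L₀))]
= [1/(0.715−0.230)] ln[(0.715/0.230)(1 − 2.73×0.4850/(0.230×37.1))]
= (1/0.4850) ln[3.109 × 0.8448] = 2.062 × ln(2.626) = 2.062 × 0.9656 = 1.991 d.
L(t_c) = L₀ e^(−k_1 t_c) = 37.1 × 0.6326 = 23.47 mg/L, and at the critical point k_r D_c = k_1 L, so D_c = (0.230/0.715) × 23.47 = 7.550 mg/L.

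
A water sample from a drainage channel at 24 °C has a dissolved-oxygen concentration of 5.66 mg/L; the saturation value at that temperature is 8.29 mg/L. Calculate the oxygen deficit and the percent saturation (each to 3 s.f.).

D = C_s − C = 8.29 − 5.66 = 2.63 mg/L.
% saturation = 5.66/8.29 × 100 = 68.3 %.

D ≈ 2.63 mg/L; 68.3 % saturation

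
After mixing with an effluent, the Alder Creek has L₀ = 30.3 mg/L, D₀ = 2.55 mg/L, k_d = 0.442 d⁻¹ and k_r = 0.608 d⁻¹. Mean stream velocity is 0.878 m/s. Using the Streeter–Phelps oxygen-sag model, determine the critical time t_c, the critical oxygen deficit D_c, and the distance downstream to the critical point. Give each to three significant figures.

At the critical point dD/dt = 0, so k_d L₀ e^(−k_d t) = k_r D. Substituting D(t) from the Streeter–Phelps equation and solving for t gives
t_c = ln[(k_r/k_d)(1 − D₀(k_r−k_d)/(k_d L₀))] / (k_r−k_d).
Here k_r−k_d = 0.1660 d⁻¹ and 1 − D₀(k_r−k_d)/(k_d L₀) = 1 − 2.55×0.1660/(0.442×30.3) = 0.9684, so
t_c = ln(1.376 × 0.9684) / 0.1660 = 0.2867 / 0.1660 = 1.727 d.
L(t_c) = L₀ e^(−k_d t_c) = 30.3 × 0.4660 = 14.12 mg/L, and at the critical point k_r D_c = k_d L, so D_c = (0.442/0.608) × 14.12 = 10.27 mg/L.
x_c = v t_c = 0.878 m/s × 1.727 d × 86400 s/d = 131000 m ≈ 131 km.

t_c ≈ 1.73 d; D_c ≈ 10.3 mg/L; x_c ≈ 131 km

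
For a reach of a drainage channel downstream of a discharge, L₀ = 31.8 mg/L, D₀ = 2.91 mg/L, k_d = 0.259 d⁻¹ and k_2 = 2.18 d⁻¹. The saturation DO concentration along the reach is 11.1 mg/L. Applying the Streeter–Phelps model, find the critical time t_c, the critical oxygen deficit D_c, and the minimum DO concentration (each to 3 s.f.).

With k_2/k_d = 8.417 and 1 − D₀(k_2−k_d)/(k_d L₀) = 0.3213,
t_c = ln(8.417 × 0.3213) / (2.18 − 0.259) = ln(2.704) / 1.921 = 0.9948/1.921 = 0.5179 d.
D_c = (k_d/k_2) L₀ e^(−k_d t_c) = (0.259/2.18) × 31.8 × e^(−0.259×0.5179) = 0.1188 × 31.8 × 0.8745 = 3.304 mg/L.
Minimum DO = C_s − D_c = 11.1 − 3.304 = 7.796 mg/L.

t_c ≈ 0.518 d; D_c ≈ 3.30 mg/L; min DO ≈ 7.80 mg/L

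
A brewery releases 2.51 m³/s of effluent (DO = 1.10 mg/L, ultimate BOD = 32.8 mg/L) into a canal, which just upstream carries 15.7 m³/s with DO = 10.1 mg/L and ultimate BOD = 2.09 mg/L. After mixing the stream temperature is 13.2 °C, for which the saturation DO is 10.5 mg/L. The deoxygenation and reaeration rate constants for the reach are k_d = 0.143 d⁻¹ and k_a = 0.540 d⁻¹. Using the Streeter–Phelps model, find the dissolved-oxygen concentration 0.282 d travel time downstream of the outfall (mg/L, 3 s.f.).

DO ≈ 8.86 mg/L

Mixed DO = (15.7×10.1 + 2.51×1.10)/(15.7+2.51) = 161.3/18.21 = 8.859 mg/L.
Mixed L₀ = (15.7×2.09 + 2.51×32.8)/(18.21) = 115.1/18.21 = 6.323 mg/L.
Initial deficit D₀ = C_s − DO₀ = 10.5 − 8.859 = 1.641 mg/L.
D(0.282) = [0.143×6.323/(0.540−0.143)](e^(−0.143×0.282) − e^(−0.540×0.282)) + 1.641 e^(−0.540×0.282)
= 2.278 × (0.9605 − 0.8587) + 1.641 × 0.8587 = 1.640 mg/L.
DO = 10.5 − 1.640 = 8.860 mg/L.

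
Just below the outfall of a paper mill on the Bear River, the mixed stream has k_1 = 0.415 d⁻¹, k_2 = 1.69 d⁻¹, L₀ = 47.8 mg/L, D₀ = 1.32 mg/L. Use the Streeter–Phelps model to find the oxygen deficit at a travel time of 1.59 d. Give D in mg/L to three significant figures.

k_1 L₀/(k_2−k_1) = 0.415×47.8/(1.69−0.415) = 19.84/1.275 = 15.56 mg/L.
e^(−k_1 t) = e^(−0.415×1.590) = 0.5169; e^(−k_2 t) = e^(−1.69×1.590) = 0.06808.
D = 15.56 × (0.5169 − 0.06808) + 1.32 × 0.06808 = 6.983 + 0.08986 = 7.073 mg/L.

D ≈ 7.07 mg/L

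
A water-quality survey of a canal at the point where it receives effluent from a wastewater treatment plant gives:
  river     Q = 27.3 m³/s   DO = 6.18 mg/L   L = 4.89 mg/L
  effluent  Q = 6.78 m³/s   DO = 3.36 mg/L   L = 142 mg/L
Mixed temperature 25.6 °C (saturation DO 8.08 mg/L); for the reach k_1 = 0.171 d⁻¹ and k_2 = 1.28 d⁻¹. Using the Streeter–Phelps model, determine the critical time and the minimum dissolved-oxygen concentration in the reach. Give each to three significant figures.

Mixed DO = (27.3×6.18 + 6.78×3.36)/(27.3+6.78) = 191.5/34.08 = 5.619 mg/L.
Mixed L₀ = (27.3×4.89 + 6.78×142)/(34.08) = 1096/34.08 = 32.17 mg/L.
Initial deficit D₀ = C_s − DO₀ = 8.08 − 5.619 = 2.461 mg/L.
t_c = (1/1.109) ln[(1.28/0.171)(1 − 2.461×1.109/(0.171×32.17))] = 0.9017 × ln(3.771) = 1.197 d.
D_c = (0.171/1.28) × 32.17 × e^(−0.171×1.197) = 0.1336 × 32.17 × 0.8149 = 3.502 mg/L.
Minimum DO = 8.08 − 3.502 = 4.578 mg/L.

t_c ≈ 1.20 d; minimum DO ≈ 4.58 mg/L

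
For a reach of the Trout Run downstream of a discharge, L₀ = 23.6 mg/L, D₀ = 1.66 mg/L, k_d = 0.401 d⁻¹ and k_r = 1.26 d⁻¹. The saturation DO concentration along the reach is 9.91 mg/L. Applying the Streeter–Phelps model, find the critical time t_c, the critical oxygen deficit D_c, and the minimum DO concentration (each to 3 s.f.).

t_c ≈ 1.14 d; D_c ≈ 4.75 mg/L; min DO ≈ 5.16 mg/L

t_c = [1/(k_r−k_d)] ln[(k_r/k_d)(1 − D₀(k_r−k_d)/(k_d L₀))]
= [1/(1.26−0.401)] ln[(1.26/0.401)(1 − 1.66×0.8590/(0.401×23.6))]
= (1/0.8590) ln[3.142 × 0.8493] = 1.164 × ln(2.669) = 1.164 × 0.9816 = 1.143 d.
L(t_c) = L₀ e^(−k_d t_c) = 23.6 × 0.6324 = 14.92 mg/L, and at the critical point k_r D_c = k_d L, so D_c = (0.401/1.26) × 14.92 = 4.750 mg/L.
Minimum DO = C_s − D_c = 9.91 − 4.750 = 5.160 mg/L.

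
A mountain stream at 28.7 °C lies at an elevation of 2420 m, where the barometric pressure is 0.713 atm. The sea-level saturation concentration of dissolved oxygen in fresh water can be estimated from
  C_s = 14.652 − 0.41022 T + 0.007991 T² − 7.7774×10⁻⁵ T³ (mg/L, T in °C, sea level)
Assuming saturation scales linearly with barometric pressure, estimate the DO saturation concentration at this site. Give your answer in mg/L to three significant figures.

C_s ≈ 5.43 mg/L

At sea level: C_s = 14.652 − 0.41022×28.7 + 0.007991×28.7² − 7.7774×10⁻⁵×28.7³ = 7.622 mg/L.
Pressure correction: C_s' = 7.622 × 0.713 = 5.435 mg/L.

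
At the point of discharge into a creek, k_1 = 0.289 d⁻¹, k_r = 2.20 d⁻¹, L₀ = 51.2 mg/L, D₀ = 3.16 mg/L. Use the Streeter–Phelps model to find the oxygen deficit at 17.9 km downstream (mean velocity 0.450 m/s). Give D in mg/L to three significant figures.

Travel time t = x/v = 17.9 km / (0.450 m/s) = 17900 m / 0.450 m/s = 39780 s = 0.4604 d.
k_1 L₀/(k_r−k_1) = 0.289×51.2/(2.20−0.289) = 14.80/1.911 = 7.743 mg/L.
e^(−k_1 t) = e^(−0.289×0.4604) = 0.8754; e^(−k_r t) = e^(−2.20×0.4604) = 0.3632.
D = 7.743 × (0.8754 − 0.3632) + 3.16 × 0.3632 = 3.966 + 1.148 = 5.114 mg/L.

D ≈ 5.11 mg/L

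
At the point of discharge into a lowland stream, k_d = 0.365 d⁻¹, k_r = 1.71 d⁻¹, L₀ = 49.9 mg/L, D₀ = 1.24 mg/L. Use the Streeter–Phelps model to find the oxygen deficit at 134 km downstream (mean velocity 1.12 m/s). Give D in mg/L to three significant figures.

Travel time t = x/v = 134 km / (1.12 m/s) = 134000 m / 1.12 m/s = 119600 s = 1.385 d.
k_d L₀/(k_r−k_d) = 0.365×49.9/(1.71−0.365) = 18.21/1.345 = 13.54 mg/L.
e^(−k_d t) = e^(−0.365×1.385) = 0.6032; e^(−k_r t) = e^(−1.71×1.385) = 0.09367.
D = 13.54 × (0.6032 − 0.09367) + 1.24 × 0.09367 = 6.900 + 0.1162 = 7.017 mg/L.

D ≈ 7.02 mg/L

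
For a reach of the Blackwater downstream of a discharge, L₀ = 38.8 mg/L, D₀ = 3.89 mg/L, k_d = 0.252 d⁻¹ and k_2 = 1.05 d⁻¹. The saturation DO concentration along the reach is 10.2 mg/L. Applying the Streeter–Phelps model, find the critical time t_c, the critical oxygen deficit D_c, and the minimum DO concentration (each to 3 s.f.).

At the critical point dD/dt = 0, so k_d L₀ e^(−k_d t) = k_2 D. Substituting D(t) from the Streeter–Phelps equation and solving for t gives
t_c = ln[(k_2/k_d)(1 − D₀(k_2−k_d)/(k_d L₀))] / (k_2−k_d).
Here k_2−k_d = 0.7980 d⁻¹ and 1 − D₀(k_2−k_d)/(k_d L₀) = 1 − 3.89×0.7980/(0.252×38.8) = 0.6825, so
t_c = ln(4.167 × 0.6825) / 0.7980 = 1.045 / 0.7980 = 1.310 d.
D_c = (k_d/k_2) L₀ e^(−k_d t_c) = (0.252/1.05) × 38.8 × e^(−0.252×1.310) = 0.2400 × 38.8 × 0.7189 = 6.694 mg/L.
Minimum DO = C_s − D_c = 10.2 − 6.694 = 3.506 mg/L.

t_c ≈ 1.31 d; D_c ≈ 6.69 mg/L; min DO ≈ 3.51 mg/L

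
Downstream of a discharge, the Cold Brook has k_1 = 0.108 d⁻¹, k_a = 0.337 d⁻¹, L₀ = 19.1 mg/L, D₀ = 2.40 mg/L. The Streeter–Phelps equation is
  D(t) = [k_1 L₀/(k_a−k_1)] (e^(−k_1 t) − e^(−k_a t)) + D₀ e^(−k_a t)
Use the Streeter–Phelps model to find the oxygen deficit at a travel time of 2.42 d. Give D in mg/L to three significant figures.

D ≈ 4.01 mg/L

k_1 L₀/(k_a−k_1) = 0.108×19.1/(0.337−0.108) = 2.063/0.2290 = 9.008 mg/L.
e^(−k_1 t) = e^(−0.108×2.420) = 0.7700; e^(−k_a t) = e^(−0.337×2.420) = 0.4424.
D = 9.008 × (0.7700 − 0.4424) + 2.40 × 0.4424 = 2.951 + 1.062 = 4.013 mg/L.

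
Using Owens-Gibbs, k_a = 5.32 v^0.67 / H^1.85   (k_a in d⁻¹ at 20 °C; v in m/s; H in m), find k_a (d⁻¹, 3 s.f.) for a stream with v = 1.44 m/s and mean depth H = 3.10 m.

k_a = 5.32 × 1.44^0.67 / 3.10^1.85 = 5.32 × 1.277 / 8.110 = 0.8375 d⁻¹.

k_a ≈ 0.838 d⁻¹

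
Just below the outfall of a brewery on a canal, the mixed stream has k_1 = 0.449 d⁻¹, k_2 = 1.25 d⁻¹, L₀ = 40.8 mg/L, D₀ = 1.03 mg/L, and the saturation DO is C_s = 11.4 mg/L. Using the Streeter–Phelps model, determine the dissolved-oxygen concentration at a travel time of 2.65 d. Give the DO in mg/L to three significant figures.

k_1 L₀/(k_2−k_1) = 0.449×40.8/(1.25−0.449) = 18.32/0.8010 = 22.87 mg/L.
e^(−k_1 t) = e^(−0.449×2.650) = 0.3043; e^(−k_2 t) = e^(−1.25×2.650) = 0.03642.
D = 22.87 × (0.3043 − 0.03642) + 1.03 × 0.03642 = 6.126 + 0.03752 = 6.163 mg/L.
DO = C_s − D = 11.4 − 6.163 = 5.237 mg/L.

DO ≈ 5.24 mg/L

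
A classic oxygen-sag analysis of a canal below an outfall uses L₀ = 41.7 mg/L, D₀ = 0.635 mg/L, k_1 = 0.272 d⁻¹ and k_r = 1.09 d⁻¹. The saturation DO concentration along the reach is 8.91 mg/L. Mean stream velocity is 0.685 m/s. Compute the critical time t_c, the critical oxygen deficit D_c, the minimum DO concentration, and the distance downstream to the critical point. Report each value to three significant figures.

t_c ≈ 1.64 d; D_c ≈ 6.66 mg/L; min DO ≈ 2.25 mg/L; x_c ≈ 97.0 km

At the critical point dD/dt = 0, so k_1 L₀ e^(−k_1 t) = k_r D. Substituting D(t) from the Streeter–Phelps equation and solving for t gives
t_c = ln[(k_r/k_1)(1 − D₀(k_r−k_1)/(k_1 L₀))] / (k_r−k_1).
Here k_r−k_1 = 0.8180 d⁻¹ and 1 − D₀(k_r−k_1)/(k_1 L₀) = 1 − 0.635×0.8180/(0.272×41.7) = 0.9542, so
t_c = ln(4.007 × 0.9542) / 0.8180 = 1.341 / 0.8180 = 1.640 d.
L(t_c) = L₀ e^(−k_1 t_c) = 41.7 × 0.6402 = 26.70 mg/L, and at the critical point k_r D_c = k_1 L, so D_c = (0.272/1.09) × 26.70 = 6.662 mg/L.
Minimum DO = C_s − D_c = 8.91 − 6.662 = 2.248 mg/L.
x_c = v t_c = 0.685 m/s × 1.640 d × 86400 s/d = 97040 m ≈ 97.0 km.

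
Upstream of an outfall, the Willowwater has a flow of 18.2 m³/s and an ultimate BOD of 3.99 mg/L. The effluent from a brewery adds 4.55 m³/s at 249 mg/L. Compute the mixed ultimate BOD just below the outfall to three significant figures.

Flow-weighted mixing: C = (Q_r C_r + Q_w C_w)/(Q_r + Q_w)
= (18.2×3.99 + 4.55×249)/(18.2 + 4.55) = 1206/22.75 = 52.99 mg/L.

53.0 mg/L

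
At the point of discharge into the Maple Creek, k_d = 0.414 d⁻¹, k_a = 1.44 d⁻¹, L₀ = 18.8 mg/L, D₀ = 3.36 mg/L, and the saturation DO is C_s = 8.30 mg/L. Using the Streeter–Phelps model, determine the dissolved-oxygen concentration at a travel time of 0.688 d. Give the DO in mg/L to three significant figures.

k_d L₀/(k_a−k_d) = 0.414×18.8/(1.44−0.414) = 7.783/1.026 = 7.586 mg/L.
e^(−k_d t) = e^(−0.414×0.6880) = 0.7521; e^(−k_a t) = e^(−1.44×0.6880) = 0.3713.
D = 7.586 × (0.7521 − 0.3713) + 3.36 × 0.3713 = 2.889 + 1.248 = 4.137 mg/L.
DO = C_s − D = 8.30 − 4.137 = 4.163 mg/L.

DO ≈ 4.16 mg/L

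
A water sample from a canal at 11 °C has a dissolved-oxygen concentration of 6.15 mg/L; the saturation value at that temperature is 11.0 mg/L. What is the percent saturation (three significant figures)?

55.9 % saturation

% saturation = C/C_s × 100 = 6.15/11.0 × 100 = 55.9 %.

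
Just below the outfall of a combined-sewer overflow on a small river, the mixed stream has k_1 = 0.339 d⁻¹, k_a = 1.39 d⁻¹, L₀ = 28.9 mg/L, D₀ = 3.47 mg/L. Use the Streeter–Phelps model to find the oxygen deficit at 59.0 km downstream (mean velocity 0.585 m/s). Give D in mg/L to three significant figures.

D ≈ 5.12 mg/L

Travel time t = x/v = 59.0 km / (0.585 m/s) = 59000 m / 0.585 m/s = 100900 s = 1.167 d.
k_1 L₀/(k_a−k_1) = 0.339×28.9/(1.39−0.339) = 9.797/1.051 = 9.322 mg/L.
e^(−k_1 t) = e^(−0.339×1.167) = 0.6732; e^(−k_a t) = e^(−1.39×1.167) = 0.1974.
D = 9.322 × (0.6732 − 0.1974) + 3.47 × 0.1974 = 4.435 + 0.6850 = 5.120 mg/L.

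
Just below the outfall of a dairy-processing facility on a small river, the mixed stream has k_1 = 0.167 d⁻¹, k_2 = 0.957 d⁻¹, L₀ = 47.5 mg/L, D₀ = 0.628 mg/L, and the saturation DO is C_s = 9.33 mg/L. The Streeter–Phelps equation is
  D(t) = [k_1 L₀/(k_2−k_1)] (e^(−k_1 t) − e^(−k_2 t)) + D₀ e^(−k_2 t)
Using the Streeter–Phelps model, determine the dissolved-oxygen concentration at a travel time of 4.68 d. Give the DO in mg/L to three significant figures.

DO ≈ 4.84 mg/L

k_1 L₀/(k_2−k_1) = 0.167×47.5/(0.957−0.167) = 7.933/0.7900 = 10.04 mg/L.
e^(−k_1 t) = e^(−0.167×4.680) = 0.4577; e^(−k_2 t) = e^(−0.957×4.680) = 0.01135.
D = 10.04 × (0.4577 − 0.01135) + 0.628 × 0.01135 = 4.482 + 0.007126 = 4.489 mg/L.
DO = C_s − D = 9.33 − 4.489 = 4.841 mg/L.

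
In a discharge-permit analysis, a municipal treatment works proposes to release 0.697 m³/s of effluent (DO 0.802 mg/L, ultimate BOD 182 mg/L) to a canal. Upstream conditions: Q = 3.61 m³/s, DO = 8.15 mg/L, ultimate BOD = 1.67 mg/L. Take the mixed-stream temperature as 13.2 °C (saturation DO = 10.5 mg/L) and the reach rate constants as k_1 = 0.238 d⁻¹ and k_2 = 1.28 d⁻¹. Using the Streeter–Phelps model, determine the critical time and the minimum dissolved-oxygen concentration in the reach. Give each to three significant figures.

t_c ≈ 0.945 d; minimum DO ≈ 5.92 mg/L

Mixed DO = (3.61×8.15 + 0.697×0.802)/(3.61+0.697) = 29.98/4.307 = 6.961 mg/L.
Mixed L₀ = (3.61×1.67 + 0.697×182)/(4.307) = 132.9/4.307 = 30.85 mg/L.
Initial deficit D₀ = C_s − DO₀ = 10.5 − 6.961 = 3.539 mg/L.
t_c = (1/1.042) ln[(1.28/0.238)(1 − 3.539×1.042/(0.238×30.85))] = 0.9597 × ln(2.677) = 0.9451 d.
D_c = (0.238/1.28) × 30.85 × e^(−0.238×0.9451) = 0.1859 × 30.85 × 0.7986 = 4.581 mg/L.
Minimum DO = 10.5 − 4.581 = 5.919 mg/L.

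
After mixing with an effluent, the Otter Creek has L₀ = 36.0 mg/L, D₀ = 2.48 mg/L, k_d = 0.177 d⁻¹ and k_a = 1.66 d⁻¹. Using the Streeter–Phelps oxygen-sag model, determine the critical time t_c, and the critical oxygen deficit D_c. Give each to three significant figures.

t_c = [1/(k_a−k_d)] ln[(k_a/k_d)(1 − D₀(k_a−k_d)/(k_d L₀))]
= [1/(1.66−0.177)] ln[(1.66/0.177)(1 − 2.48×1.483/(0.177×36.0))]
= (1/1.483) ln[9.379 × 0.4228] = 0.6743 × ln(3.965) = 0.6743 × 1.378 = 0.9289 d.
L(t_c) = L₀ e^(−k_d t_c) = 36.0 × 0.8484 = 30.54 mg/L, and at the critical point k_a D_c = k_d L, so D_c = (0.177/1.66) × 30.54 = 3.257 mg/L.

t_c ≈ 0.929 d; D_c ≈ 3.26 mg/L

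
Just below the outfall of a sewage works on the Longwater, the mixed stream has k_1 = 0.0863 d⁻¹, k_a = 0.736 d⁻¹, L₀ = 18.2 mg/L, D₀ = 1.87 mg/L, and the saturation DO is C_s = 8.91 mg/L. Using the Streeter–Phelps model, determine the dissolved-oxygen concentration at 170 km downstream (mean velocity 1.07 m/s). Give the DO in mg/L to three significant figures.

Travel time t = x/v = 170 km / (1.07 m/s) = 170000 m / 1.07 m/s = 158900 s = 1.839 d.
k_1 L₀/(k_a−k_1) = 0.0863×18.2/(0.736−0.0863) = 1.571/0.6497 = 2.418 mg/L.
e^(−k_1 t) = e^(−0.0863×1.839) = 0.8533; e^(−k_a t) = e^(−0.736×1.839) = 0.2584.
D = 2.418 × (0.8533 − 0.2584) + 1.87 × 0.2584 = 1.438 + 0.4831 = 1.921 mg/L.
DO = C_s − D = 8.91 − 1.921 = 6.989 mg/L.

DO ≈ 6.99 mg/L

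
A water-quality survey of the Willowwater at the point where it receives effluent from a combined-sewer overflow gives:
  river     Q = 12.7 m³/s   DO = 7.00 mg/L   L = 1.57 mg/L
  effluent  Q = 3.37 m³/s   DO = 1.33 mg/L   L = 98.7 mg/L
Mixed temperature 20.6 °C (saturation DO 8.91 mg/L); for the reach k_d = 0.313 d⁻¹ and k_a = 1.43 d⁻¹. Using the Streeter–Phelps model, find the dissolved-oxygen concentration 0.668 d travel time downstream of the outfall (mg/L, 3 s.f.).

Mixed DO = (12.7×7.00 + 3.37×1.33)/(12.7+3.37) = 93.38/16.07 = 5.811 mg/L.
Mixed L₀ = (12.7×1.57 + 3.37×98.7)/(16.07) = 352.6/16.07 = 21.94 mg/L.
Initial deficit D₀ = C_s − DO₀ = 8.91 − 5.811 = 3.099 mg/L.
D(0.668) = [0.313×21.94/(1.43−0.313)](e^(−0.313×0.668) − e^(−1.43×0.668)) + 3.099 e^(−1.43×0.668)
= 6.148 × (0.8113 − 0.3847) + 3.099 × 0.3847 = 3.815 mg/L.
DO = 8.91 − 3.815 = 5.095 mg/L.

DO ≈ 5.10 mg/L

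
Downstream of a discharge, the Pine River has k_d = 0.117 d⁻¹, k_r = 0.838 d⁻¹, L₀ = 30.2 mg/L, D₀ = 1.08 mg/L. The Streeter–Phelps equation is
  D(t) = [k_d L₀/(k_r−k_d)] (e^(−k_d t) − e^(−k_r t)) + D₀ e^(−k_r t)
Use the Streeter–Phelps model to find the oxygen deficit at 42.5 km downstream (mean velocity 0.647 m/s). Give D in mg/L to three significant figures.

Travel time t = x/v = 42.5 km / (0.647 m/s) = 42500 m / 0.647 m/s = 65690 s = 0.7603 d.
k_d L₀/(k_r−k_d) = 0.117×30.2/(0.838−0.117) = 3.533/0.7210 = 4.901 mg/L.
e^(−k_d t) = e^(−0.117×0.7603) = 0.9149; e^(−k_r t) = e^(−0.838×0.7603) = 0.5288.
D = 4.901 × (0.9149 − 0.5288) + 1.08 × 0.5288 = 1.892 + 0.5711 = 2.463 mg/L.

D ≈ 2.46 mg/L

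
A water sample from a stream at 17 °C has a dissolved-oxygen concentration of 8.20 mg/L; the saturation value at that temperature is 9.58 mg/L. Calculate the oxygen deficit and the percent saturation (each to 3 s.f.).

D ≈ 1.38 mg/L; 85.6 % saturation

D = C_s − C = 9.58 − 8.20 = 1.38 mg/L.
% saturation = 8.20/9.58 × 100 = 85.6 %.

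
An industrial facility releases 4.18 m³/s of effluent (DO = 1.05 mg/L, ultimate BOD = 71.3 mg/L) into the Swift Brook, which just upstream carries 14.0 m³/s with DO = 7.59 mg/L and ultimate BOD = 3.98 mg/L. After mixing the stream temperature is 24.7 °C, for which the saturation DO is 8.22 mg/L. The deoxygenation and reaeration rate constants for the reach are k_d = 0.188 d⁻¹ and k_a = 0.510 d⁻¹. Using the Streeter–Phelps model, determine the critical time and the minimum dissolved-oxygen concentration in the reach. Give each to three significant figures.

t_c ≈ 2.45 d; minimum DO ≈ 3.70 mg/L

Mixed DO = (14.0×7.59 + 4.18×1.05)/(14.0+4.18) = 110.6/18.18 = 6.086 mg/L.
Mixed L₀ = (14.0×3.98 + 4.18×71.3)/(18.18) = 353.8/18.18 = 19.46 mg/L.
Initial deficit D₀ = C_s − DO₀ = 8.22 − 6.086 = 2.134 mg/L.
t_c = (1/0.3220) ln[(0.510/0.188)(1 − 2.134×0.3220/(0.188×19.46))] = 3.106 × ln(2.203) = 2.453 d.
D_c = (0.188/0.510) × 19.46 × e^(−0.188×2.453) = 0.3686 × 19.46 × 0.6305 = 4.523 mg/L.
Minimum DO = 8.22 − 4.523 = 3.697 mg/L.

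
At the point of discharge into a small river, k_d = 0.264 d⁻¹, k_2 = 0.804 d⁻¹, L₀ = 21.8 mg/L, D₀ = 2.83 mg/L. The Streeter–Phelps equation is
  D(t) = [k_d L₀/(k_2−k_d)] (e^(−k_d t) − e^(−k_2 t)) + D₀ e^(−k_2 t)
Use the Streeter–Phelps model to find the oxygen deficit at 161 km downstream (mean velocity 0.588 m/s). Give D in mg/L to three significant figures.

D ≈ 4.00 mg/L

Travel time t = x/v = 161 km / (0.588 m/s) = 161000 m / 0.588 m/s = 273800 s = 3.169 d.
k_d L₀/(k_2−k_d) = 0.264×21.8/(0.804−0.264) = 5.755/0.5400 = 10.66 mg/L.
e^(−k_d t) = e^(−0.264×3.169) = 0.4332; e^(−k_2 t) = e^(−0.804×3.169) = 0.07824.
D = 10.66 × (0.4332 − 0.07824) + 2.83 × 0.07824 = 3.783 + 0.2214 = 4.004 mg/L.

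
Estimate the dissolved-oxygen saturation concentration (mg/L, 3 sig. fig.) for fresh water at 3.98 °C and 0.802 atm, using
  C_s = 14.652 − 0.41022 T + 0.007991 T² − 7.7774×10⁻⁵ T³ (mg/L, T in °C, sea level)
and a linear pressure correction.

C_s ≈ 10.5 mg/L

At sea level: C_s = 14.652 − 0.41022×3.98 + 0.007991×3.98² − 7.7774×10⁻⁵×3.98³ = 13.14 mg/L.
Pressure correction: C_s' = 13.14 × 0.802 = 10.54 mg/L.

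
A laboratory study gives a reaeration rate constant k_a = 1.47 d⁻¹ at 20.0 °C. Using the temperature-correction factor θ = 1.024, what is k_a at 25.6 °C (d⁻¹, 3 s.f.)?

k_a(T₂) = k_a(T₁) · θ^(T₂−T₁) = 1.47 × 1.024^(25.6−20.0)
= 1.47 × 1.024^5.60 = 1.47 × 1.142 = 1.679 d⁻¹.

k_a ≈ 1.68 d⁻¹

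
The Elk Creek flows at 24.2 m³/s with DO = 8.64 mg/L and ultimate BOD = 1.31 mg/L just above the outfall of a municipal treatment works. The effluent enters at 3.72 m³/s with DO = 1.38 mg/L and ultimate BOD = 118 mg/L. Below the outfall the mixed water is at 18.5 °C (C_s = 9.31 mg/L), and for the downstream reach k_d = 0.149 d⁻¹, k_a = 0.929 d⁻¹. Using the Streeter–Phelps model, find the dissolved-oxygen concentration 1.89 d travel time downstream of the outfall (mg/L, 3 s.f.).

DO ≈ 7.15 mg/L

Mixed DO = (24.2×8.64 + 3.72×1.38)/(24.2+3.72) = 214.2/27.92 = 7.673 mg/L.
Mixed L₀ = (24.2×1.31 + 3.72×118)/(27.92) = 470.7/27.92 = 16.86 mg/L.
Initial deficit D₀ = C_s − DO₀ = 9.31 − 7.673 = 1.637 mg/L.
D(1.89) = [0.149×16.86/(0.929−0.149)](e^(−0.149×1.89) − e^(−0.929×1.89)) + 1.637 e^(−0.929×1.89)
= 3.220 × (0.7546 − 0.1728) + 1.637 × 0.1728 = 2.156 mg/L.
DO = 9.31 − 2.156 = 7.154 mg/L.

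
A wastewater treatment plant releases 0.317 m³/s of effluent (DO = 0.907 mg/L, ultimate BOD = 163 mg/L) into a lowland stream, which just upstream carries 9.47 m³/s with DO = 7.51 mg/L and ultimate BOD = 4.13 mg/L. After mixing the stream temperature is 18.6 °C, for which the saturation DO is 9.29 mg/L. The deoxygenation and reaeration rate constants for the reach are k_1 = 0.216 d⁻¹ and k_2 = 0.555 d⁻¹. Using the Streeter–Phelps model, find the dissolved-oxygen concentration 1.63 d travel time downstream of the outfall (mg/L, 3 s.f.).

DO ≈ 6.72 mg/L

Mixed DO = (9.47×7.51 + 0.317×0.907)/(9.47+0.317) = 71.41/9.787 = 7.296 mg/L.
Mixed L₀ = (9.47×4.13 + 0.317×163)/(9.787) = 90.78/9.787 = 9.276 mg/L.
Initial deficit D₀ = C_s − DO₀ = 9.29 − 7.296 = 1.994 mg/L.
D(1.63) = [0.216×9.276/(0.555−0.216)](e^(−0.216×1.63) − e^(−0.555×1.63)) + 1.994 e^(−0.555×1.63)
= 5.910 × (0.7032 − 0.4047) + 1.994 × 0.4047 = 2.571 mg/L.
DO = 9.29 − 2.571 = 6.719 mg/L.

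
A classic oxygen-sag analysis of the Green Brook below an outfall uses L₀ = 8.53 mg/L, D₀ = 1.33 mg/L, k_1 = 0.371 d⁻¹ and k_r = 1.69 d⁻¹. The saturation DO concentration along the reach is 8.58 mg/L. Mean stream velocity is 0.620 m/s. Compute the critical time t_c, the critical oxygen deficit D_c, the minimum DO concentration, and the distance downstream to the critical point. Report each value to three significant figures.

t_c ≈ 0.537 d; D_c ≈ 1.53 mg/L; min DO ≈ 7.05 mg/L; x_c ≈ 28.8 km

t_c = [1/(k_r−k_1)] ln[(k_r/k_1)(1 − D₀(k_r−k_1)/(k_1 L₀))]
= [1/(1.69−0.371)] ln[(1.69/0.371)(1 − 1.33×1.319/(0.371×8.53))]
= (1/1.319) ln[4.555 × 0.4457] = 0.7582 × ln(2.030) = 0.7582 × 0.7081 = 0.5368 d.
L(t_c) = L₀ e^(−k_1 t_c) = 8.53 × 0.8194 = 6.990 mg/L, and at the critical point k_r D_c = k_1 L, so D_c = (0.371/1.69) × 6.990 = 1.534 mg/L.
Minimum DO = C_s − D_c = 8.58 − 1.534 = 7.046 mg/L.
x_c = v t_c = 0.620 m/s × 0.5368 d × 86400 s/d = 28760 m ≈ 28.8 km.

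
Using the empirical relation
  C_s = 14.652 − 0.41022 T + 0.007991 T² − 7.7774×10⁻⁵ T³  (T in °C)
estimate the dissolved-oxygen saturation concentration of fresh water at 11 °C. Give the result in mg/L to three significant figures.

C_s ≈ 11.0 mg/L

C_s = 14.652 − 0.41022×11 + 0.007991×11² − 7.7774×10⁻⁵×11³ = 11.00 mg/L.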